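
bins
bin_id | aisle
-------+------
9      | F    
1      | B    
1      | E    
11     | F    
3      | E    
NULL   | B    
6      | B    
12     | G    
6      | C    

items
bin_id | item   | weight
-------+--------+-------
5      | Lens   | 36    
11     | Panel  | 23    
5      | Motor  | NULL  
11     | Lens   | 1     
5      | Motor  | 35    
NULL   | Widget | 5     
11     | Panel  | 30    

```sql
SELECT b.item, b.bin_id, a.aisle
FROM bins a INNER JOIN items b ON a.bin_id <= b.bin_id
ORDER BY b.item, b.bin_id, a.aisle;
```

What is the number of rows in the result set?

30

INNER JOIN keeps only pairs where the ON condition holds.
Matching on a.bin_id <= b.bin_id. A NULL in a compared column never satisfies the condition.
- a[0] bin_id=9 → 3 match(es) in b → 3 row(s).
- a[1] bin_id=1 → 6 match(es) in b → 6 row(s).
- a[2] bin_id=1 → 6 match(es) in b → 6 row(s).
- a[3] bin_id=11 → 3 match(es) in b → 3 row(s).
- a[4] bin_id=3 → 6 match(es) in b → 6 row(s).
- a[5] bin_id=NULL → no match; dropped.
- a[6] bin_id=6 → 3 match(es) in b → 3 row(s).
- a[7] bin_id=12 → no match; dropped.
- a[8] bin_id=6 → 3 match(es) in b → 3 row(s).
Total: 30 rows.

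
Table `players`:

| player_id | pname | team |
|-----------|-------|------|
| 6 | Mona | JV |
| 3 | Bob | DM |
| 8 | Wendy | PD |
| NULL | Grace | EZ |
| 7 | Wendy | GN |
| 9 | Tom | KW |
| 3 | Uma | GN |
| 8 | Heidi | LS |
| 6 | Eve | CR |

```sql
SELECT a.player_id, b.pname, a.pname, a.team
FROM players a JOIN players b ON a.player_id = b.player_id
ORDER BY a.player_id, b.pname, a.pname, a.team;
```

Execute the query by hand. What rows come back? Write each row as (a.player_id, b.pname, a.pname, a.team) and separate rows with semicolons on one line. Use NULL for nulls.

INNER JOIN keeps only pairs where the ON condition holds.
Matching on a.player_id = b.player_id. A NULL in a compared column never satisfies the condition.
Matched pairs: 14.

(3, Bob, Bob, DM); (3, Bob, Uma, GN); (3, Uma, Bob, DM); (3, Uma, Uma, GN); (6, Eve, Eve, CR); (6, Eve, Mona, JV); (6, Mona, Eve, CR); (6, Mona, Mona, JV); (7, Wendy, Wendy, GN); (8, Heidi, Heidi, LS); (8, Heidi, Wendy, PD); (8, Wendy, Heidi, LS); (8, Wendy, Wendy, PD); (9, Tom, Tom, KW)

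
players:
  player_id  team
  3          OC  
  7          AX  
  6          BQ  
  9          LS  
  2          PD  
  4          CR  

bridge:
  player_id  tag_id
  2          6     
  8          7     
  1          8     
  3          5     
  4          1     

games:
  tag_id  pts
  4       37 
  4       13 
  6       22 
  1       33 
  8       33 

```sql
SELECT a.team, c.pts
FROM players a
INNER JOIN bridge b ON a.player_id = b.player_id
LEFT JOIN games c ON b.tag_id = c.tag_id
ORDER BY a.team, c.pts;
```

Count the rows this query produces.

3

Joins associate left-to-right: players INNER JOIN bridge on player_id gives 3 intermediate row(s).
Then LEFT JOIN `games c` on tag_id: each of those 3 rows is kept; rows whose b.tag_id has no match in c get NULL for c's columns.
Result: 3 row(s).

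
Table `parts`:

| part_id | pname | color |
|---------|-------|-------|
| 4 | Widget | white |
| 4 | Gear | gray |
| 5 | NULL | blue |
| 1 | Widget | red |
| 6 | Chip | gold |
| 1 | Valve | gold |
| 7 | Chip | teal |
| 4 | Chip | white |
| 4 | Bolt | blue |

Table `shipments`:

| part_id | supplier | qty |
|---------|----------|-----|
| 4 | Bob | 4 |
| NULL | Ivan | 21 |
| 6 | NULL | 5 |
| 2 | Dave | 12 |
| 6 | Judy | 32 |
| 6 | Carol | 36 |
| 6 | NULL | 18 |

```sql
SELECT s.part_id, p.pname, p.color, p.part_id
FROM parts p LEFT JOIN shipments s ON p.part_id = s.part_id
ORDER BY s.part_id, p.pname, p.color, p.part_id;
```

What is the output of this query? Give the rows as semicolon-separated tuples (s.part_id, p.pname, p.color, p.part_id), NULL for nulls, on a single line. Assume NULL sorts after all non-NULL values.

LEFT JOIN keeps every row from `parts`; unmatched rows get NULL for `shipments`'s columns.
Matching on p.part_id = s.part_id. A NULL in a compared column never satisfies the condition.
- p[0] part_id=4 → 1 match(es) in s → 1 row(s).
- p[1] part_id=4 → 1 match(es) in s → 1 row(s).
- p[2] part_id=5 → no match; kept with NULLs on the s side.
- p[3] part_id=1 → no match; kept with NULLs on the s side.
- p[4] part_id=6 → 4 match(es) in s → 4 row(s).
- p[5] part_id=1 → no match; kept with NULLs on the s side.
- p[6] part_id=7 → no match; kept with NULLs on the s side.
- p[7] part_id=4 → 1 match(es) in s → 1 row(s).
- p[8] part_id=4 → 1 match(es) in s → 1 row(s).

(4, Bolt, blue, 4); (4, Chip, white, 4); (4, Gear, gray, 4); (4, Widget, white, 4); (6, Chip, gold, 6); (6, Chip, gold, 6); (6, Chip, gold, 6); (6, Chip, gold, 6); (NULL, Chip, teal, 7); (NULL, Valve, gold, 1); (NULL, Widget, red, 1); (NULL, NULL, blue, 5)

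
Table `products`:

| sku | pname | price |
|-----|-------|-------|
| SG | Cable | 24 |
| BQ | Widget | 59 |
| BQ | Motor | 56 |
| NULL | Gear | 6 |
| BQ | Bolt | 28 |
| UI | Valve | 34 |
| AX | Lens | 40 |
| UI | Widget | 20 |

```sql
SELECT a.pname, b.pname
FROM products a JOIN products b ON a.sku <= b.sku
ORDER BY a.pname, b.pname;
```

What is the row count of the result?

INNER JOIN keeps only pairs where the ON condition holds.
Matching on a.sku <= b.sku. A NULL in a compared column never satisfies the condition.
- a[0] sku=SG → 3 match(es) in b → 3 row(s).
- a[1] sku=BQ → 6 match(es) in b → 6 row(s).
- a[2] sku=BQ → 6 match(es) in b → 6 row(s).
- a[3] sku=NULL → no match; dropped.
- a[4] sku=BQ → 6 match(es) in b → 6 row(s).
- a[5] sku=UI → 2 match(es) in b → 2 row(s).
- a[6] sku=AX → 7 match(es) in b → 7 row(s).
- a[7] sku=UI → 2 match(es) in b → 2 row(s).
Total: 32 rows.

32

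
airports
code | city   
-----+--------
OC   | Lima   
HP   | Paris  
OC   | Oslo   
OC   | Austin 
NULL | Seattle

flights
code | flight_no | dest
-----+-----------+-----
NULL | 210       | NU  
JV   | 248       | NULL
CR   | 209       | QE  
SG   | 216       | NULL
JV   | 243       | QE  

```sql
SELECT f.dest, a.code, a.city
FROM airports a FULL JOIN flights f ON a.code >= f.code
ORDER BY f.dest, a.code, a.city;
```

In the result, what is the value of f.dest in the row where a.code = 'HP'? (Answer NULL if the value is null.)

QE

FULL OUTER JOIN keeps every row from both sides; unmatched rows get NULL for the other side's columns.
Matching on a.code >= f.code. A NULL in a compared column never satisfies the condition.
Matched pairs: 10; unmatched a rows kept: 1; unmatched f rows kept: 2.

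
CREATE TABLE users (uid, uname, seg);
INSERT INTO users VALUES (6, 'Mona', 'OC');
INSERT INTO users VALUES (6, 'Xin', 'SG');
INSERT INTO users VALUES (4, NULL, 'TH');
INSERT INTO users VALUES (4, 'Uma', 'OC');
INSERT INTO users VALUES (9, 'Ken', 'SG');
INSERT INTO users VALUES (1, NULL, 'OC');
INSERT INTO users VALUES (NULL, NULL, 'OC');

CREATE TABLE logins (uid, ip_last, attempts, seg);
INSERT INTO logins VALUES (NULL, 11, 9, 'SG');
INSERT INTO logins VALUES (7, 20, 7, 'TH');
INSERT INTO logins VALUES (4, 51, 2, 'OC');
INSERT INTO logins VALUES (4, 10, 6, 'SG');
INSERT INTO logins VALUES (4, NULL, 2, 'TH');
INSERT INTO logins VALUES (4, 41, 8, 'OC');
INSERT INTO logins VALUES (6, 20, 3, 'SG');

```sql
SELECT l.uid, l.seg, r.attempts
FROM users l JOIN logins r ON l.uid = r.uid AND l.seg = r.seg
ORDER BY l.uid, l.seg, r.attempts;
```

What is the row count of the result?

4

INNER JOIN keeps only pairs where the ON condition holds.
Matching on l.uid = r.uid AND l.seg = r.seg. A NULL in a compared column never satisfies the condition.
- l[0] uid=6, seg=OC → no match; dropped.
- l[1] uid=6, seg=SG → 1 match(es) in r → 1 row(s).
- l[2] uid=4, seg=TH → 1 match(es) in r → 1 row(s).
- l[3] uid=4, seg=OC → 2 match(es) in r → 2 row(s).
- l[4] uid=9, seg=SG → no match; dropped.
- l[5] uid=1, seg=OC → no match; dropped.
- l[6] uid=NULL, seg=OC → no match; dropped.
Total: 4 rows.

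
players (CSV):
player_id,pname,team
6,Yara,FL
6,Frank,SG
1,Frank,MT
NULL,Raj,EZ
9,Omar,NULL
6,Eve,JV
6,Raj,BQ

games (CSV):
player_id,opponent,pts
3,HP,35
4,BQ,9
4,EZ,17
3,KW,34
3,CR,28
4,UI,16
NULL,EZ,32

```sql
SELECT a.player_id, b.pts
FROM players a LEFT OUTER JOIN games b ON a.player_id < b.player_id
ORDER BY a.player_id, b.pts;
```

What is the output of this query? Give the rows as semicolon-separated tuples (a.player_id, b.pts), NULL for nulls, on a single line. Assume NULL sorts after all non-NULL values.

LEFT JOIN keeps every row from `players`; unmatched rows get NULL for `games`'s columns.
Matching on a.player_id < b.player_id. A NULL in a compared column never satisfies the condition.
Matched pairs: 6; unmatched a rows kept: 6.

(1, 9); (1, 16); (1, 17); (1, 28); (1, 34); (1, 35); (6, NULL); (6, NULL); (6, NULL); (6, NULL); (9, NULL); (NULL, NULL)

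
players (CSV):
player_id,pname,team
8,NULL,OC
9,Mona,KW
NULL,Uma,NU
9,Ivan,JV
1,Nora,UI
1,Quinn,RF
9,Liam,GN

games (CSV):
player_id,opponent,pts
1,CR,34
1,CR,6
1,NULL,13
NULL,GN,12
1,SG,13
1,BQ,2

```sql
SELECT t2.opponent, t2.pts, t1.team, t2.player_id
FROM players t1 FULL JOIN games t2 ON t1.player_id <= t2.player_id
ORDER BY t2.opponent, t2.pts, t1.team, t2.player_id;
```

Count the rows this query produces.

16

FULL OUTER JOIN keeps every row from both sides; unmatched rows get NULL for the other side's columns.
Matching on t1.player_id <= t2.player_id. A NULL in a compared column never satisfies the condition.
- t1 (player_id=8) has no partner → padded with NULL.
- t1 (player_id=9) has no partner → padded with NULL.
- t1 (player_id=NULL) has no partner → padded with NULL.
- t1 (player_id=9) has no partner → padded with NULL.
- t1 (player_id=1) pairs with 5 row(s) of t2.
- t1 (player_id=1) pairs with 5 row(s) of t2.
- t1 (player_id=9) has no partner → padded with NULL.
- plus 1 unmatched t2 row(s), each kept with NULL t1 columns.
Total: 10 matched + 6 padded = 16 rows.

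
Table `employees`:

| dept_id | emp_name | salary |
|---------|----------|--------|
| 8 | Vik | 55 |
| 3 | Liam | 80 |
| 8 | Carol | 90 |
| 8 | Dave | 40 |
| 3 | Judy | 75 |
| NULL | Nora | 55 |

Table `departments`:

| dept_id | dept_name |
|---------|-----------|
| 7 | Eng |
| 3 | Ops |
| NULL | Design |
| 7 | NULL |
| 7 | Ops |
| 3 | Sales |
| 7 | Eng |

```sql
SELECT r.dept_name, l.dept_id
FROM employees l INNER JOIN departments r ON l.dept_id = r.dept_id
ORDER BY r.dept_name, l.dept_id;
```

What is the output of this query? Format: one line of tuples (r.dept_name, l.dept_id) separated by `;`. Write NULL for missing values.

(Ops, 3); (Ops, 3); (Sales, 3); (Sales, 3)

INNER JOIN keeps only pairs where the ON condition holds.
Matching on l.dept_id = r.dept_id. A NULL in a compared column never satisfies the condition.
- l (dept_id=8) has no partner → excluded.
- l (dept_id=3) pairs with 2 row(s) of r.
- l (dept_id=8) has no partner → excluded.
- l (dept_id=8) has no partner → excluded.
- l (dept_id=3) pairs with 2 row(s) of r.
- l (dept_id=NULL) has no partner → excluded.
After projecting and ordering:
r.dept_name | l.dept_id
Ops | 3
Ops | 3
Sales | 3
Sales | 3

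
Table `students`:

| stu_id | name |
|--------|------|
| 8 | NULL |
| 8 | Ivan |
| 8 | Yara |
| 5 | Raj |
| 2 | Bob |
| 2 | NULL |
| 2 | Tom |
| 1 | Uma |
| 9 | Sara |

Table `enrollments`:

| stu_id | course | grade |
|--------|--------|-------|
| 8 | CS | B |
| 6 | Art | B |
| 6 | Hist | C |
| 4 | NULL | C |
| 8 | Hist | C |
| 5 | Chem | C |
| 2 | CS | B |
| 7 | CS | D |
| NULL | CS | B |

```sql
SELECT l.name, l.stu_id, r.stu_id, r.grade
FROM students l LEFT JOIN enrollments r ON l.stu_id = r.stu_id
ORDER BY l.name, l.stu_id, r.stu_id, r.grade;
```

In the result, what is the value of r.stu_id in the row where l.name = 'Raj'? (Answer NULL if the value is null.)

5

LEFT JOIN keeps every row from `students`; unmatched rows get NULL for `enrollments`'s columns.
Matching on l.stu_id = r.stu_id. A NULL in a compared column never satisfies the condition.
Matched pairs: 10; unmatched l rows kept: 2.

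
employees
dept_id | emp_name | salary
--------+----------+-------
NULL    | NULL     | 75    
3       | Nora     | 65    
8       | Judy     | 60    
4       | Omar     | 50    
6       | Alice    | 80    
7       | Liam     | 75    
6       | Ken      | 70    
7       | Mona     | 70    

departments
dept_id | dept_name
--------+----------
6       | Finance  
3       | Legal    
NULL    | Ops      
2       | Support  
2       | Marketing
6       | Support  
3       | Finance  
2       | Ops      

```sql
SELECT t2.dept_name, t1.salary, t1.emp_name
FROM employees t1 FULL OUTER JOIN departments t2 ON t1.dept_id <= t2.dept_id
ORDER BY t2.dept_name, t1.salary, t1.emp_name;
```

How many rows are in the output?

FULL OUTER JOIN keeps every row from both sides; unmatched rows get NULL for the other side's columns.
Matching on t1.dept_id <= t2.dept_id. A NULL in a compared column never satisfies the condition.
- t1[0] dept_id=NULL → no match; kept with NULLs on the t2 side.
- t1[1] dept_id=3 → 4 match(es) in t2 → 4 row(s).
- t1[2] dept_id=8 → no match; kept with NULLs on the t2 side.
- t1[3] dept_id=4 → 2 match(es) in t2 → 2 row(s).
- t1[4] dept_id=6 → 2 match(es) in t2 → 2 row(s).
- t1[5] dept_id=7 → no match; kept with NULLs on the t2 side.
- t1[6] dept_id=6 → 2 match(es) in t2 → 2 row(s).
- t1[7] dept_id=7 → no match; kept with NULLs on the t2 side.
- 4 row(s) from t2 found no t1 partner → padded with NULL.
Total: 10 matched + 8 padded = 18 rows.

18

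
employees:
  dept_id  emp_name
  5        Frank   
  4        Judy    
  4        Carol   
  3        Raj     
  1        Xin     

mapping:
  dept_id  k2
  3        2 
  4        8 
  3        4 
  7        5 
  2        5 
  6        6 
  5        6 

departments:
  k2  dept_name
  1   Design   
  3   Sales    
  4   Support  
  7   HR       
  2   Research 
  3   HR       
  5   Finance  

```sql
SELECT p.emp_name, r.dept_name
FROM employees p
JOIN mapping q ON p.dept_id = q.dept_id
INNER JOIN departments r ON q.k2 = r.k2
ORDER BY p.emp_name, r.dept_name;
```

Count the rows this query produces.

Step 1 — p INNER JOIN q on dept_id → 5 row(s).
Then INNER JOIN `departments r` on k2: keep only rows whose q.k2 appears in r.
Result: 2 row(s).

2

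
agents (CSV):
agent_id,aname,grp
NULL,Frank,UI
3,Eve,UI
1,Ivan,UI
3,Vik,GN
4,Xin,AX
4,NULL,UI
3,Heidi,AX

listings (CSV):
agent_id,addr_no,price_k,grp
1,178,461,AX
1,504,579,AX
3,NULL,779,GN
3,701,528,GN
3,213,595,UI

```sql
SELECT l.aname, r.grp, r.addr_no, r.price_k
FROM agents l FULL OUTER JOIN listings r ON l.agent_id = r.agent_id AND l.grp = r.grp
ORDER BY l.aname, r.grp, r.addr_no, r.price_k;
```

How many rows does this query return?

10

FULL OUTER JOIN keeps every row from both sides; unmatched rows get NULL for the other side's columns.
Matching on l.agent_id = r.agent_id AND l.grp = r.grp. A NULL in a compared column never satisfies the condition.
- agent_id=NULL, grp=UI: no r row matches, row kept with r columns NULL.
- agent_id=3, grp=UI: 1 matching r row(s), so 1 row(s) emitted.
- agent_id=1, grp=UI: no r row matches, row kept with r columns NULL.
- agent_id=3, grp=GN: 2 matching r row(s), so 2 row(s) emitted.
- agent_id=4, grp=AX: no r row matches, row kept with r columns NULL.
- agent_id=4, grp=UI: no r row matches, row kept with r columns NULL.
- agent_id=3, grp=AX: no r row matches, row kept with r columns NULL.
- 2 r row(s) had no l match → kept, l columns NULL.
Total: 3 matched + 7 padded = 10 rows.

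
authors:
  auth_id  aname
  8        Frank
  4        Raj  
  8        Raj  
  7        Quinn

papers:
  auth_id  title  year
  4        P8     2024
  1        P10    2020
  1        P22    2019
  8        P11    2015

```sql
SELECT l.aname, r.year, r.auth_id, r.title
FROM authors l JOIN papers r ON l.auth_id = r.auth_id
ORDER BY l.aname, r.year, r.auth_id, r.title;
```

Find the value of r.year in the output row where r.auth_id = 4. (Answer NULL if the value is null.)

INNER JOIN keeps only pairs where the ON condition holds.
Matching on l.auth_id = r.auth_id.
- l row (auth_id=8): matches 1 r row(s) → 1 output row(s).
- l row (auth_id=4): matches 1 r row(s) → 1 output row(s).
- l row (auth_id=8): matches 1 r row(s) → 1 output row(s).
- l row (auth_id=7): no match → dropped.

2024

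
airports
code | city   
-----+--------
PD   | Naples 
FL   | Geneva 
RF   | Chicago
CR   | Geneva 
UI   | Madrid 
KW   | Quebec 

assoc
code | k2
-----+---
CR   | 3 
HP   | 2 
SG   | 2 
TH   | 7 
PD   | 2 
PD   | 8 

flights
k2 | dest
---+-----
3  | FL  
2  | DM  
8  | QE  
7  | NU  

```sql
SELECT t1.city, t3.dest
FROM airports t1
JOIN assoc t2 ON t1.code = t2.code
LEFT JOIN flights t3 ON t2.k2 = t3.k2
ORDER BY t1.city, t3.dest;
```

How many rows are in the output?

3

Evaluate left to right. First `airports t1 INNER JOIN assoc t2` on code: 3 row(s).
Then LEFT JOIN `flights t3` on k2: each of those 3 rows is kept; rows whose t2.k2 has no match in t3 get NULL for t3's columns.
Result: 3 row(s).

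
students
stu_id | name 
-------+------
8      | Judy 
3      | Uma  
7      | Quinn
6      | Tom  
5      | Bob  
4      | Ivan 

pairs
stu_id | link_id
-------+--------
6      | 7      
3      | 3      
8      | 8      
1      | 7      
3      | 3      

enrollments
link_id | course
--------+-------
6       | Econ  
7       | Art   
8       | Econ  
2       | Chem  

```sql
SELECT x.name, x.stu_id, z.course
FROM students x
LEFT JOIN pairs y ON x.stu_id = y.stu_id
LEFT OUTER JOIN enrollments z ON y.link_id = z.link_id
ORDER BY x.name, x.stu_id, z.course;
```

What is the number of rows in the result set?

7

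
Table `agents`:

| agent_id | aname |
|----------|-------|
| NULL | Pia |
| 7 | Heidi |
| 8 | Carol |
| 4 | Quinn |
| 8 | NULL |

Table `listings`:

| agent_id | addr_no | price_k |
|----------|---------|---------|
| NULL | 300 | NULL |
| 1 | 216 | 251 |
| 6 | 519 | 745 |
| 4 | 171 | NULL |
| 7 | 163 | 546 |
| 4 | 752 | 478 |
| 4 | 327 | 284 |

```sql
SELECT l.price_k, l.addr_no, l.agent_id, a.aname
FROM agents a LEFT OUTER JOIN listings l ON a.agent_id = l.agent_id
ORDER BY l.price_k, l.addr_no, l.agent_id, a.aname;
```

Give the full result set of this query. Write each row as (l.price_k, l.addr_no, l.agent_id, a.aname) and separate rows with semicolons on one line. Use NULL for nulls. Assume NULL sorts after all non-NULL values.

LEFT JOIN keeps every row from `agents`; unmatched rows get NULL for `listings`'s columns.
Matching on a.agent_id = l.agent_id. A NULL in a compared column never satisfies the condition.
- a (agent_id=NULL) has no partner → padded with NULL.
- a (agent_id=7) pairs with 1 row(s) of l.
- a (agent_id=8) has no partner → padded with NULL.
- a (agent_id=4) pairs with 3 row(s) of l.
- a (agent_id=8) has no partner → padded with NULL.
After projecting and ordering:
l.price_k | l.addr_no | l.agent_id | a.aname
284 | 327 | 4 | Quinn
478 | 752 | 4 | Quinn
546 | 163 | 7 | Heidi
NULL | 171 | 4 | Quinn
NULL | NULL | NULL | Carol
NULL | NULL | NULL | Pia
NULL | NULL | NULL | NULL

(284, 327, 4, Quinn); (478, 752, 4, Quinn); (546, 163, 7, Heidi); (NULL, 171, 4, Quinn); (NULL, NULL, NULL, Carol); (NULL, NULL, NULL, Pia); (NULL, NULL, NULL, NULL)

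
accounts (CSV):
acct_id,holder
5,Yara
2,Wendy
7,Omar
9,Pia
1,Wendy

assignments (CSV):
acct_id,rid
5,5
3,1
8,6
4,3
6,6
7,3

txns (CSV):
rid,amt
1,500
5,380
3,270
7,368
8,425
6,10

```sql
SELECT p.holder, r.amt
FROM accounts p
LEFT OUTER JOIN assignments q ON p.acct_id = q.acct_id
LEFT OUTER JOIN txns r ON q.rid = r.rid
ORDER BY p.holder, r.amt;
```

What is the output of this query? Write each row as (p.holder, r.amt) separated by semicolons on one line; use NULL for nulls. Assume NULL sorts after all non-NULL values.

(Omar, 270); (Pia, NULL); (Wendy, NULL); (Wendy, NULL); (Yara, 380)

Evaluate left to right. First `accounts p LEFT JOIN assignments q` on acct_id: 5 row(s).
Then LEFT JOIN `txns r` on rid: each of those 5 rows is kept; rows whose q.rid has no match in r get NULL for r's columns.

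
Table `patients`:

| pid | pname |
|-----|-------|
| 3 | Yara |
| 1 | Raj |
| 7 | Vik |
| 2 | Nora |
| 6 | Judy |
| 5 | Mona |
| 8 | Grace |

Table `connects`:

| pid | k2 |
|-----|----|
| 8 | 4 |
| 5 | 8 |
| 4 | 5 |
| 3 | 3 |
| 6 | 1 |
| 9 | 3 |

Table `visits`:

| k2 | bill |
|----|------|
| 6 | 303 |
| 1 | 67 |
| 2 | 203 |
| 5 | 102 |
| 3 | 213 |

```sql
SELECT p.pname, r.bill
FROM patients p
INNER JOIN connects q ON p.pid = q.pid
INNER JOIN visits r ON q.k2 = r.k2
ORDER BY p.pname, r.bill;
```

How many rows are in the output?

2

Step 1 — p INNER JOIN q on pid → 4 row(s).
Then INNER JOIN `visits r` on k2: keep only rows whose q.k2 appears in r.
Result: 2 row(s).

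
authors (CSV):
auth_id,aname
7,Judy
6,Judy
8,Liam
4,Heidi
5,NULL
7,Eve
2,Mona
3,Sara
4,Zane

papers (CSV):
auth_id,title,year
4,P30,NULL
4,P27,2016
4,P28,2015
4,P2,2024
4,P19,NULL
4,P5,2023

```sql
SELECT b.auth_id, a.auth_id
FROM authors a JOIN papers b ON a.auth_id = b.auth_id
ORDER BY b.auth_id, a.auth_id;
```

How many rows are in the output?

12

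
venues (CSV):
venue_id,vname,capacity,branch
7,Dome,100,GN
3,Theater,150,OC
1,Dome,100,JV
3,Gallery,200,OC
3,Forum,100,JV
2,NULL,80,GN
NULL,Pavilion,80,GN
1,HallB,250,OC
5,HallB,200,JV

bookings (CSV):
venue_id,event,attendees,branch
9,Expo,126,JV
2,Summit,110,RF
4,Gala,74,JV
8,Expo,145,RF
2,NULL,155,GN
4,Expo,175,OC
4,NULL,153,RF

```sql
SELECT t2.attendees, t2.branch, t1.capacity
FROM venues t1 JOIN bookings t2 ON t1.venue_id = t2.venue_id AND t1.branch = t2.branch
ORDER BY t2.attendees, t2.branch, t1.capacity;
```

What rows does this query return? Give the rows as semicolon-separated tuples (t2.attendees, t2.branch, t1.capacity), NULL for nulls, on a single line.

(155, GN, 80)

INNER JOIN keeps only pairs where the ON condition holds.
Matching on t1.venue_id = t2.venue_id AND t1.branch = t2.branch. A NULL in a compared column never satisfies the condition.
- venue_id=7, branch=GN: no matching t2 row, dropped.
- venue_id=3, branch=OC: no matching t2 row, dropped.
- venue_id=1, branch=JV: no matching t2 row, dropped.
- venue_id=3, branch=OC: no matching t2 row, dropped.
- venue_id=3, branch=JV: no matching t2 row, dropped.
- venue_id=2, branch=GN: 1 matching t2 row(s), so 1 row(s) emitted.
- venue_id=NULL, branch=GN: no matching t2 row, dropped.
- venue_id=1, branch=OC: no matching t2 row, dropped.
- venue_id=5, branch=JV: no matching t2 row, dropped.
After projecting and ordering:
t2.attendees | t2.branch | t1.capacity
155 | GN | 80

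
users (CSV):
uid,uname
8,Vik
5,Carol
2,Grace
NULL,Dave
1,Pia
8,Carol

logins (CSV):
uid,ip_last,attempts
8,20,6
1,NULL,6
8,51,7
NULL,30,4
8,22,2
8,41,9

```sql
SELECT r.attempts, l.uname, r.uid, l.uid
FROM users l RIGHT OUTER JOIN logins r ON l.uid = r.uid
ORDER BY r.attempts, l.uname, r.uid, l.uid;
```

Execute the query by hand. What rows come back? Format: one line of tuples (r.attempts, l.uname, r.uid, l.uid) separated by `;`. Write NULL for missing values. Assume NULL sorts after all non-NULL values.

RIGHT JOIN keeps every row from `logins`; unmatched rows get NULL for `users`'s columns.
Matching on l.uid = r.uid. A NULL in a compared column never satisfies the condition.
- l[0] uid=8 → 4 match(es) in r → 4 row(s).
- l[1] uid=5 → no match.
- l[2] uid=2 → no match.
- l[3] uid=NULL → no match.
- l[4] uid=1 → 1 match(es) in r → 1 row(s).
- l[5] uid=8 → 4 match(es) in r → 4 row(s).
- 1 r row(s) had no l match → kept, l columns NULL.
After projecting and ordering:
r.attempts | l.uname | r.uid | l.uid
2 | Carol | 8 | 8
2 | Vik | 8 | 8
4 | NULL | NULL | NULL
6 | Carol | 8 | 8
6 | Pia | 1 | 1
6 | Vik | 8 | 8
7 | Carol | 8 | 8
7 | Vik | 8 | 8
9 | Carol | 8 | 8
9 | Vik | 8 | 8

(2, Carol, 8, 8); (2, Vik, 8, 8); (4, NULL, NULL, NULL); (6, Carol, 8, 8); (6, Pia, 1, 1); (6, Vik, 8, 8); (7, Carol, 8, 8); (7, Vik, 8, 8); (9, Carol, 8, 8); (9, Vik, 8, 8)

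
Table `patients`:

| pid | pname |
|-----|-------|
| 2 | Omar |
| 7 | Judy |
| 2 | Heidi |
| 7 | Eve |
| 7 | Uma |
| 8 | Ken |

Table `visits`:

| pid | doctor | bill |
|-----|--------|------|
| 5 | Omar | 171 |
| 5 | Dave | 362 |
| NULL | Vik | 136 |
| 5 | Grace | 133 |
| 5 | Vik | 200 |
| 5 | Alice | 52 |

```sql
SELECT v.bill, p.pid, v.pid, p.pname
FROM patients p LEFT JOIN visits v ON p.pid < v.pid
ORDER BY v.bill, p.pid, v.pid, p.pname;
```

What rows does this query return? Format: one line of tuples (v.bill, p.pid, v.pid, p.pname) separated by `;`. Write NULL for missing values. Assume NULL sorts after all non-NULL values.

LEFT JOIN keeps every row from `patients`; unmatched rows get NULL for `visits`'s columns.
Matching on p.pid < v.pid. A NULL in a compared column never satisfies the condition.
- p[0] pid=2 → 5 match(es) in v → 5 row(s).
- p[1] pid=7 → no match; kept with NULLs on the v side.
- p[2] pid=2 → 5 match(es) in v → 5 row(s).
- p[3] pid=7 → no match; kept with NULLs on the v side.
- p[4] pid=7 → no match; kept with NULLs on the v side.
- p[5] pid=8 → no match; kept with NULLs on the v side.

(52, 2, 5, Heidi); (52, 2, 5, Omar); (133, 2, 5, Heidi); (133, 2, 5, Omar); (171, 2, 5, Heidi); (171, 2, 5, Omar); (200, 2, 5, Heidi); (200, 2, 5, Omar); (362, 2, 5, Heidi); (362, 2, 5, Omar); (NULL, 7, NULL, Eve); (NULL, 7, NULL, Judy); (NULL, 7, NULL, Uma); (NULL, 8, NULL, Ken)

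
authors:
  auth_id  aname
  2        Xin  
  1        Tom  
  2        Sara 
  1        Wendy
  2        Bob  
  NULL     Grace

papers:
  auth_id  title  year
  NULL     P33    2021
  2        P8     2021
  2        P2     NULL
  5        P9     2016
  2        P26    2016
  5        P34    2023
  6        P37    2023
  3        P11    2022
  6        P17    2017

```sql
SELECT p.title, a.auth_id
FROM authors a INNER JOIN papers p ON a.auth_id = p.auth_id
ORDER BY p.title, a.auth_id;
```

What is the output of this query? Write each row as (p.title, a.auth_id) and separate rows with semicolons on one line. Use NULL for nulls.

INNER JOIN keeps only pairs where the ON condition holds.
Matching on a.auth_id = p.auth_id. A NULL in a compared column never satisfies the condition.
- auth_id=2: 3 matching p row(s), so 3 row(s) emitted.
- auth_id=1: no matching p row, dropped.
- auth_id=2: 3 matching p row(s), so 3 row(s) emitted.
- auth_id=1: no matching p row, dropped.
- auth_id=2: 3 matching p row(s), so 3 row(s) emitted.
- auth_id=NULL: no matching p row, dropped.
After projecting and ordering:
p.title | a.auth_id
P2 | 2
P2 | 2
P2 | 2
P26 | 2
P26 | 2
P26 | 2
P8 | 2
P8 | 2
P8 | 2

(P2, 2); (P2, 2); (P2, 2); (P26, 2); (P26, 2); (P26, 2); (P8, 2); (P8, 2); (P8, 2)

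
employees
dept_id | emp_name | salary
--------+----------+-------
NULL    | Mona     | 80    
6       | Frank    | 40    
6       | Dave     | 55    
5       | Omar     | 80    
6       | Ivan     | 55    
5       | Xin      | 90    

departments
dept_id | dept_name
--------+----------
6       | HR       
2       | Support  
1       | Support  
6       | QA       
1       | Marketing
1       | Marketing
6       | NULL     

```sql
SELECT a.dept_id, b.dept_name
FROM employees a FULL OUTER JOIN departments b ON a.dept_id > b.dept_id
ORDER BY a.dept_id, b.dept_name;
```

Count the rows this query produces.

FULL OUTER JOIN keeps every row from both sides; unmatched rows get NULL for the other side's columns.
Matching on a.dept_id > b.dept_id. A NULL in a compared column never satisfies the condition.
Matched pairs: 20; unmatched a rows kept: 1; unmatched b rows kept: 3.
Total: 20 matched + 4 padded = 24 rows.

24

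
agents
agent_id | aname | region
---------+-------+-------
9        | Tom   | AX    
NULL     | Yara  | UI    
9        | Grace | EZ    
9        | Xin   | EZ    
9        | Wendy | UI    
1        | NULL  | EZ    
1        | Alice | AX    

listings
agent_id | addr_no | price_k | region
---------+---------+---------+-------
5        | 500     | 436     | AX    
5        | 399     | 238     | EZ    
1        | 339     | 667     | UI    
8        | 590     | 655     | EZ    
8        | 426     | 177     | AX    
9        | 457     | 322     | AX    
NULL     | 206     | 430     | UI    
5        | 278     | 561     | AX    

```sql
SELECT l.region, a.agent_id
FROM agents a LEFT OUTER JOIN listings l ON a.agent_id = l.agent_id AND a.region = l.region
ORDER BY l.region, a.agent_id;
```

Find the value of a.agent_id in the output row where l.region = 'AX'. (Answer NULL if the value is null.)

9

LEFT JOIN keeps every row from `agents`; unmatched rows get NULL for `listings`'s columns.
Matching on a.agent_id = l.agent_id AND a.region = l.region. A NULL in a compared column never satisfies the condition.
Matched pairs: 1; unmatched a rows kept: 6.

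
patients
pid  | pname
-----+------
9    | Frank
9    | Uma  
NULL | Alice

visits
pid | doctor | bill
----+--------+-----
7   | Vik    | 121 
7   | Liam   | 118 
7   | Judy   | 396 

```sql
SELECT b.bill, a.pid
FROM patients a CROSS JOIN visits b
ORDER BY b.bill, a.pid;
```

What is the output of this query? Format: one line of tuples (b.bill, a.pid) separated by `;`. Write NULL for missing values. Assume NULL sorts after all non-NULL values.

CROSS JOIN pairs every row of `patients` with every row of `visits`: 3 × 3 = 9 rows.

(118, 9); (118, 9); (118, NULL); (121, 9); (121, 9); (121, NULL); (396, 9); (396, 9); (396, NULL)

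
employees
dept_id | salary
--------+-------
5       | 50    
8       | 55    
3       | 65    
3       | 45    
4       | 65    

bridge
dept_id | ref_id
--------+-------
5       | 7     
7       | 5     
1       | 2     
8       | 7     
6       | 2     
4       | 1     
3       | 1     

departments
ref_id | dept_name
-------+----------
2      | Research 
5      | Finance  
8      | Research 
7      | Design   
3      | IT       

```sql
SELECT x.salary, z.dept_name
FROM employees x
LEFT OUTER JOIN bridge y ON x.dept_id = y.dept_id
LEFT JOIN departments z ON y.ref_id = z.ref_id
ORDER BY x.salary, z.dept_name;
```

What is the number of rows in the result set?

Step 1 — x LEFT JOIN y on dept_id → 5 row(s).
Then LEFT JOIN `departments z` on ref_id: each of those 5 rows is kept; rows whose y.ref_id has no match in z get NULL for z's columns.
Result: 5 row(s).

5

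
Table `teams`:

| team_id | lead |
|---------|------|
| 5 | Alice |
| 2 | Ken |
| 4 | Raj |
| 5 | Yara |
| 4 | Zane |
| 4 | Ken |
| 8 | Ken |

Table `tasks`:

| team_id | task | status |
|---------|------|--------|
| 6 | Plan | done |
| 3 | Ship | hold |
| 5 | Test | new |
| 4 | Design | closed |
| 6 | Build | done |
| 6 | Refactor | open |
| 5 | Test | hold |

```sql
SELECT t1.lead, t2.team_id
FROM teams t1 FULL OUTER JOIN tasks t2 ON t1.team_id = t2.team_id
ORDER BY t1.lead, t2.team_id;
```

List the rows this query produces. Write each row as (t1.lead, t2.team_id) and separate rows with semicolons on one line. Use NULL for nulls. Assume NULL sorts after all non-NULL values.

FULL OUTER JOIN keeps every row from both sides; unmatched rows get NULL for the other side's columns.
Matching on t1.team_id = t2.team_id.
- t1 (team_id=5) pairs with 2 row(s) of t2.
- t1 (team_id=2) has no partner → padded with NULL.
- t1 (team_id=4) pairs with 1 row(s) of t2.
- t1 (team_id=5) pairs with 2 row(s) of t2.
- t1 (team_id=4) pairs with 1 row(s) of t2.
- t1 (team_id=4) pairs with 1 row(s) of t2.
- t1 (team_id=8) has no partner → padded with NULL.
- plus 4 unmatched t2 row(s), each kept with NULL t1 columns.

(Alice, 5); (Alice, 5); (Ken, 4); (Ken, NULL); (Ken, NULL); (Raj, 4); (Yara, 5); (Yara, 5); (Zane, 4); (NULL, 3); (NULL, 6); (NULL, 6); (NULL, 6)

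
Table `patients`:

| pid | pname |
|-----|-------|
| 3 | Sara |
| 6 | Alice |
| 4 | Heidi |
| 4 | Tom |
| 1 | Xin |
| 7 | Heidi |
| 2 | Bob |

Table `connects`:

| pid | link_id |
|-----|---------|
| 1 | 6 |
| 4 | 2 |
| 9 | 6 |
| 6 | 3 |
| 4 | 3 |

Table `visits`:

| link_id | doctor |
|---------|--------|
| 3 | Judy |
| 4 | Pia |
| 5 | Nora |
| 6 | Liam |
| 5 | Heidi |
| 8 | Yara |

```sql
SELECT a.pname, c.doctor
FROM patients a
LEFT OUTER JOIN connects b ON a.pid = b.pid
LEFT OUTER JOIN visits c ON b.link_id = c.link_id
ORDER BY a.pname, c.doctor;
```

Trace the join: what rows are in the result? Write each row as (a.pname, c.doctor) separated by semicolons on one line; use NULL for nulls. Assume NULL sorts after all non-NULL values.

Evaluate left to right. First `patients a LEFT JOIN connects b` on pid: 9 row(s).
Then LEFT JOIN `visits c` on link_id: each of those 9 rows is kept; rows whose b.link_id has no match in c get NULL for c's columns.

(Alice, Judy); (Bob, NULL); (Heidi, Judy); (Heidi, NULL); (Heidi, NULL); (Sara, NULL); (Tom, Judy); (Tom, NULL); (Xin, Liam)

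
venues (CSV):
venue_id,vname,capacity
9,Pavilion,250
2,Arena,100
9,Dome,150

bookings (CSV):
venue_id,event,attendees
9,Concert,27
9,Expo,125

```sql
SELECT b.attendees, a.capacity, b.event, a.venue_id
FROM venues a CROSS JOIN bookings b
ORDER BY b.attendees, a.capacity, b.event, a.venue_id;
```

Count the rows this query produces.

6

CROSS JOIN pairs every row of `venues` with every row of `bookings`: 3 × 2 = 6 rows.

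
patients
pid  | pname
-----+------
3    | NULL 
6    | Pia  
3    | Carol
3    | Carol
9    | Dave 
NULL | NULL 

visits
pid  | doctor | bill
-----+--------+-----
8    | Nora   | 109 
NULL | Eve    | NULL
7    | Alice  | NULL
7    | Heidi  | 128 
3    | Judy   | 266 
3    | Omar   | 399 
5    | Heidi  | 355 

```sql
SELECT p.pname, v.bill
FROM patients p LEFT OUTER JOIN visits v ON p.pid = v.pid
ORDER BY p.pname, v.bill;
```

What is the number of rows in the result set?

9

LEFT JOIN keeps every row from `patients`; unmatched rows get NULL for `visits`'s columns.
Matching on p.pid = v.pid. A NULL in a compared column never satisfies the condition.
- pid=3: 2 matching v row(s), so 2 row(s) emitted.
- pid=6: no v row matches, row kept with v columns NULL.
- pid=3: 2 matching v row(s), so 2 row(s) emitted.
- pid=3: 2 matching v row(s), so 2 row(s) emitted.
- pid=9: no v row matches, row kept with v columns NULL.
- pid=NULL: no v row matches, row kept with v columns NULL.
Total: 6 matched + 3 padded = 9 rows.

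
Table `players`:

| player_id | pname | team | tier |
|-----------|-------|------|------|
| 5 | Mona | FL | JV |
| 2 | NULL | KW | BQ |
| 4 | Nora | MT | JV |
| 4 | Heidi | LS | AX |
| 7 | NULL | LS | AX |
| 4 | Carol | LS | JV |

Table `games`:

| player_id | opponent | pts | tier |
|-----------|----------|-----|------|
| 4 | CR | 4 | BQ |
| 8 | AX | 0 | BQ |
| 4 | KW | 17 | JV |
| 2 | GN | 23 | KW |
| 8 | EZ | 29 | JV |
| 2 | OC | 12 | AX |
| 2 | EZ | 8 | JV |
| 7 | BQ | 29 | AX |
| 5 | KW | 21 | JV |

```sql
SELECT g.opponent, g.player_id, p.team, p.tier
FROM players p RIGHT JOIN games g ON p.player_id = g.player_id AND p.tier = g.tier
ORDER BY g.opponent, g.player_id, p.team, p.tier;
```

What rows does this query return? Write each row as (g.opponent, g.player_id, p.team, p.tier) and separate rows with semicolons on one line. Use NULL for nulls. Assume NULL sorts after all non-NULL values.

RIGHT JOIN keeps every row from `games`; unmatched rows get NULL for `players`'s columns.
Matching on p.player_id = g.player_id AND p.tier = g.tier.
- p row (player_id=5, tier=JV): matches 1 g row(s) → 1 output row(s).
- p row (player_id=2, tier=BQ): no match.
- p row (player_id=4, tier=JV): matches 1 g row(s) → 1 output row(s).
- p row (player_id=4, tier=AX): no match.
- p row (player_id=7, tier=AX): matches 1 g row(s) → 1 output row(s).
- p row (player_id=4, tier=JV): matches 1 g row(s) → 1 output row(s).
- 6 g row(s) had no p match → kept, p columns NULL.
After projecting and ordering:
g.opponent | g.player_id | p.team | p.tier
AX | 8 | NULL | NULL
BQ | 7 | LS | AX
CR | 4 | NULL | NULL
EZ | 2 | NULL | NULL
EZ | 8 | NULL | NULL
GN | 2 | NULL | NULL
KW | 4 | LS | JV
KW | 4 | MT | JV
KW | 5 | FL | JV
OC | 2 | NULL | NULL

(AX, 8, NULL, NULL); (BQ, 7, LS, AX); (CR, 4, NULL, NULL); (EZ, 2, NULL, NULL); (EZ, 8, NULL, NULL); (GN, 2, NULL, NULL); (KW, 4, LS, JV); (KW, 4, MT, JV); (KW, 5, FL, JV); (OC, 2, NULL, NULL)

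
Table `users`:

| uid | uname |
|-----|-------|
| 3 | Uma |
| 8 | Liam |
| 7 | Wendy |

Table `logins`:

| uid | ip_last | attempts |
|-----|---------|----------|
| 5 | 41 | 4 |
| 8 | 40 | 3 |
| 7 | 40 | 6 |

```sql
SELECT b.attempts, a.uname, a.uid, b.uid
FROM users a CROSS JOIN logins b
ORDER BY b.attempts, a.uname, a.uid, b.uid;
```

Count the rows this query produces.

CROSS JOIN pairs every row of `users` with every row of `logins`: 3 × 3 = 9 rows.

9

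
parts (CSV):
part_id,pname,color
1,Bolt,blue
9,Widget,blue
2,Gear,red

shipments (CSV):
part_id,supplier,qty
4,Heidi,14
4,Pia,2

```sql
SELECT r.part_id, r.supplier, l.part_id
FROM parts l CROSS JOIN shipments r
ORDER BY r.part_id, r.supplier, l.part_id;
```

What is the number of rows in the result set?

6

CROSS JOIN pairs every row of `parts` with every row of `shipments`: 3 × 2 = 6 rows.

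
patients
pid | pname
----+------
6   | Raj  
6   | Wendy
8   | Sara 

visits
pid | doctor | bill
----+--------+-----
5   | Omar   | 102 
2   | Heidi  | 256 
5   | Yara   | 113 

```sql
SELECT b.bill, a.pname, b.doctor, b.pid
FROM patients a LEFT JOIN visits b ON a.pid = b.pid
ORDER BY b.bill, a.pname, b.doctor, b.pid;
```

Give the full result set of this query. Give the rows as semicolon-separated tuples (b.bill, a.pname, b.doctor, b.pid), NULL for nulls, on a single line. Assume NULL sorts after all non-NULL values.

LEFT JOIN keeps every row from `patients`; unmatched rows get NULL for `visits`'s columns.
Matching on a.pid = b.pid.
Matched pairs: 0; unmatched a rows kept: 3.

(NULL, Raj, NULL, NULL); (NULL, Sara, NULL, NULL); (NULL, Wendy, NULL, NULL)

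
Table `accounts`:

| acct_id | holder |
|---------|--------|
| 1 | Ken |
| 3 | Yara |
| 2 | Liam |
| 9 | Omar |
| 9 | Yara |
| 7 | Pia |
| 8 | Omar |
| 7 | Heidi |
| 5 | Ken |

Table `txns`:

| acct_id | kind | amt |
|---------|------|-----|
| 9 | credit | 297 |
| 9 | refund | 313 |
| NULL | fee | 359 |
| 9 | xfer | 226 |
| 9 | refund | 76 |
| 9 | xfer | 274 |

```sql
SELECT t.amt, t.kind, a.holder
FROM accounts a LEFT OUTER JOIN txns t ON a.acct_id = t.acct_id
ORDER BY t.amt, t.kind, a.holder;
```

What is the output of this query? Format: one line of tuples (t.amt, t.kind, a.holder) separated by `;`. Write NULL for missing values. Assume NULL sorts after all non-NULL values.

LEFT JOIN keeps every row from `accounts`; unmatched rows get NULL for `txns`'s columns.
Matching on a.acct_id = t.acct_id. A NULL in a compared column never satisfies the condition.
Matched pairs: 10; unmatched a rows kept: 7.

(76, refund, Omar); (76, refund, Yara); (226, xfer, Omar); (226, xfer, Yara); (274, xfer, Omar); (274, xfer, Yara); (297, credit, Omar); (297, credit, Yara); (313, refund, Omar); (313, refund, Yara); (NULL, NULL, Heidi); (NULL, NULL, Ken); (NULL, NULL, Ken); (NULL, NULL, Liam); (NULL, NULL, Omar); (NULL, NULL, Pia); (NULL, NULL, Yara)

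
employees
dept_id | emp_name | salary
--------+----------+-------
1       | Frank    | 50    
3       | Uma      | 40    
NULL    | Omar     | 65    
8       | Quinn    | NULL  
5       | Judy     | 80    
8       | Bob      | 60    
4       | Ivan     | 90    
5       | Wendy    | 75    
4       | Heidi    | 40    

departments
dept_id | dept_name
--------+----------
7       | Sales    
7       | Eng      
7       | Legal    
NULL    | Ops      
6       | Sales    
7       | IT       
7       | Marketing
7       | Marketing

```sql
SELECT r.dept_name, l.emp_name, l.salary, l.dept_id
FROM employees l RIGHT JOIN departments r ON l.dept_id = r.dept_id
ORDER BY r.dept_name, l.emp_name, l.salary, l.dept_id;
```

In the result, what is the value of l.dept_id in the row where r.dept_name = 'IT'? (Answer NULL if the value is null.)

NULL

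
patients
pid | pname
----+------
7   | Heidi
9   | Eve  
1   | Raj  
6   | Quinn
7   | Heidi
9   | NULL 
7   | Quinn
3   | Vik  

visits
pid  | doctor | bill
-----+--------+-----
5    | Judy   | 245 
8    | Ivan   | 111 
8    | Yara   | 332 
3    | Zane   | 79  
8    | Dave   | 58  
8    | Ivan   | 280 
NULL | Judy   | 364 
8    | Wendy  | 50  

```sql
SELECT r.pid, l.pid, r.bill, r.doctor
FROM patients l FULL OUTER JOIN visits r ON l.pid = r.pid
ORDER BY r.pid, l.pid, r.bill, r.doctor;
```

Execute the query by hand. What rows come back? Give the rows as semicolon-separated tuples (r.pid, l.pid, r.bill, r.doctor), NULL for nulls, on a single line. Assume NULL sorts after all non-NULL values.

FULL OUTER JOIN keeps every row from both sides; unmatched rows get NULL for the other side's columns.
Matching on l.pid = r.pid. A NULL in a compared column never satisfies the condition.
Matched pairs: 1; unmatched l rows kept: 7; unmatched r rows kept: 7.

(3, 3, 79, Zane); (5, NULL, 245, Judy); (8, NULL, 50, Wendy); (8, NULL, 58, Dave); (8, NULL, 111, Ivan); (8, NULL, 280, Ivan); (8, NULL, 332, Yara); (NULL, 1, NULL, NULL); (NULL, 6, NULL, NULL); (NULL, 7, NULL, NULL); (NULL, 7, NULL, NULL); (NULL, 7, NULL, NULL); (NULL, 9, NULL, NULL); (NULL, 9, NULL, NULL); (NULL, NULL, 364, Judy)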